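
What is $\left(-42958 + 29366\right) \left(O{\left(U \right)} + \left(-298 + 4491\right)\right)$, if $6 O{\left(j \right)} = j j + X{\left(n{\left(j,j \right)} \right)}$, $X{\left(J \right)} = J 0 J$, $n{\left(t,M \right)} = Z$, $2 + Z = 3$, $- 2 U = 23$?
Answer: $- \frac{171872539}{3} \approx -5.7291 \cdot 10^{7}$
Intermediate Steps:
$U = - \frac{23}{2}$ ($U = \left(- \frac{1}{2}\right) 23 = - \frac{23}{2} \approx -11.5$)
$Z = 1$ ($Z = -2 + 3 = 1$)
$n{\left(t,M \right)} = 1$
$X{\left(J \right)} = 0$ ($X{\left(J \right)} = 0 J = 0$)
$O{\left(j \right)} = \frac{j^{2}}{6}$ ($O{\left(j \right)} = \frac{j j + 0}{6} = \frac{j^{2} + 0}{6} = \frac{j^{2}}{6}$)
$\left(-42958 + 29366\right) \left(O{\left(U \right)} + \left(-298 + 4491\right)\right) = \left(-42958 + 29366\right) \left(\frac{\left(- \frac{23}{2}\right)^{2}}{6} + \left(-298 + 4491\right)\right) = - 13592 \left(\frac{1}{6} \cdot \frac{529}{4} + 4193\right) = - 13592 \left(\frac{529}{24} + 4193\right) = \left(-13592\right) \frac{101161}{24} = - \frac{171872539}{3}$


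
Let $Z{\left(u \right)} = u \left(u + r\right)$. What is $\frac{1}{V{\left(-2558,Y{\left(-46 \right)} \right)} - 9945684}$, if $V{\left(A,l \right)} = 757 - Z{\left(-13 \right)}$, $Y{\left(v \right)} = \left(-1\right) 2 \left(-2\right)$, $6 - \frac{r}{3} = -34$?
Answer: $- \frac{1}{9943536} \approx -1.0057 \cdot 10^{-7}$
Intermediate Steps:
$r = 120$ ($r = 18 - -102 = 18 + 102 = 120$)
$Z{\left(u \right)} = u \left(120 + u\right)$ ($Z{\left(u \right)} = u \left(u + 120\right) = u \left(120 + u\right)$)
$Y{\left(v \right)} = 4$ ($Y{\left(v \right)} = \left(-2\right) \left(-2\right) = 4$)
$V{\left(A,l \right)} = 2148$ ($V{\left(A,l \right)} = 757 - - 13 \left(120 - 13\right) = 757 - \left(-13\right) 107 = 757 - -1391 = 757 + 1391 = 2148$)
$\frac{1}{V{\left(-2558,Y{\left(-46 \right)} \right)} - 9945684} = \frac{1}{2148 - 9945684} = \frac{1}{-9943536} = - \frac{1}{9943536}$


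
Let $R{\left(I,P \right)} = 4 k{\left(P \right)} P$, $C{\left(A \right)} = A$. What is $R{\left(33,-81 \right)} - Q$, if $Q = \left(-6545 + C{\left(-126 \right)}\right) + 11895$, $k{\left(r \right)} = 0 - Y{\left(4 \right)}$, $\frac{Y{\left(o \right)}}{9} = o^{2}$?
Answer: $41432$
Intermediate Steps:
$Y{\left(o \right)} = 9 o^{2}$
$k{\left(r \right)} = -144$ ($k{\left(r \right)} = 0 - 9 \cdot 4^{2} = 0 - 9 \cdot 16 = 0 - 144 = -144$)
$R{\left(I,P \right)} = - 576 P$ ($R{\left(I,P \right)} = 4 \left(-144\right) P = - 576 P$)
$Q = 5224$ ($Q = \left(-6545 - 126\right) + 11895 = -6671 + 11895 = 5224$)
$R{\left(33,-81 \right)} - Q = \left(-576\right) \left(-81\right) - 5224 = 46656 - 5224 = 41432$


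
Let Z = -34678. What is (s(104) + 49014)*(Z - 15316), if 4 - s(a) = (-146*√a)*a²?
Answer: -2450605892 - 157894650368*√26 ≈ -8.0756e+11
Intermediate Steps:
s(a) = 4 + 146*a^(5/2) (s(a) = 4 - (-146*√a)*a² = 4 - (-146)*a^(5/2) = 4 + 146*a^(5/2))
(s(104) + 49014)*(Z - 15316) = ((4 + 146*104^(5/2)) + 49014)*(-34678 - 15316) = ((4 + 146*(21632*√26)) + 49014)*(-49994) = ((4 + 3158272*√26) + 49014)*(-49994) = (49018 + 3158272*√26)*(-49994) = -2450605892 - 157894650368*√26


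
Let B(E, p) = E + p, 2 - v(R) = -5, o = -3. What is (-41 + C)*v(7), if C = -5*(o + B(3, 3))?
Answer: -392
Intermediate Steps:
v(R) = 7 (v(R) = 2 - 1*(-5) = 2 + 5 = 7)
C = -15 (C = -5*(-3 + (3 + 3)) = -5*(-3 + 6) = -5*3 = -15)
(-41 + C)*v(7) = (-41 - 15)*7 = -56*7 = -392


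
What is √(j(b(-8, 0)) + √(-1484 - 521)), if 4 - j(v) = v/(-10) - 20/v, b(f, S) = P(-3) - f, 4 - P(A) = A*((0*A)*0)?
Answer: √(1545 + 225*I*√2005)/15 ≈ 5.1072 + 4.3837*I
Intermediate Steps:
P(A) = 4 (P(A) = 4 - A*(0*A)*0 = 4 - A*0*0 = 4 - A*0 = 4 - 1*0 = 4 + 0 = 4)
b(f, S) = 4 - f
j(v) = 4 + 20/v + v/10 (j(v) = 4 - (v/(-10) - 20/v) = 4 - (v*(-⅒) - 20/v) = 4 - (-v/10 - 20/v) = 4 - (-20/v - v/10) = 4 + (20/v + v/10) = 4 + 20/v + v/10)
√(j(b(-8, 0)) + √(-1484 - 521)) = √((4 + 20/(4 - 1*(-8)) + (4 - 1*(-8))/10) + √(-1484 - 521)) = √((4 + 20/(4 + 8) + (4 + 8)/10) + √(-2005)) = √((4 + 20/12 + (⅒)*12) + I*√2005) = √((4 + 20*(1/12) + 6/5) + I*√2005) = √((4 + 5/3 + 6/5) + I*√2005) = √(103/15 + I*√2005)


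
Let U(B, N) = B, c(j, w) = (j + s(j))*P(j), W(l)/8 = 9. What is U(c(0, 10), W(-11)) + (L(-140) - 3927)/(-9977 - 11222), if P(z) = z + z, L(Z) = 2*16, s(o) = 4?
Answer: 3895/21199 ≈ 0.18374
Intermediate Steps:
L(Z) = 32
P(z) = 2*z
W(l) = 72 (W(l) = 8*9 = 72)
c(j, w) = 2*j*(4 + j) (c(j, w) = (j + 4)*(2*j) = (4 + j)*(2*j) = 2*j*(4 + j))
U(c(0, 10), W(-11)) + (L(-140) - 3927)/(-9977 - 11222) = 2*0*(4 + 0) + (32 - 3927)/(-9977 - 11222) = 2*0*4 - 3895/(-21199) = 0 - 3895*(-1/21199) = 0 + 3895/21199 = 3895/21199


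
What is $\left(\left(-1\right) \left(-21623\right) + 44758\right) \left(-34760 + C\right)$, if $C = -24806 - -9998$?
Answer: $-3290373408$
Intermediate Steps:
$C = -14808$ ($C = -24806 + 9998 = -14808$)
$\left(\left(-1\right) \left(-21623\right) + 44758\right) \left(-34760 + C\right) = \left(\left(-1\right) \left(-21623\right) + 44758\right) \left(-34760 - 14808\right) = \left(21623 + 44758\right) \left(-49568\right) = 66381 \left(-49568\right) = -3290373408$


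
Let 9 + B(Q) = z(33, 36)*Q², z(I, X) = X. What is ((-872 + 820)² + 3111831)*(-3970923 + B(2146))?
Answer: 503995436553540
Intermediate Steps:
B(Q) = -9 + 36*Q²
((-872 + 820)² + 3111831)*(-3970923 + B(2146)) = ((-872 + 820)² + 3111831)*(-3970923 + (-9 + 36*2146²)) = ((-52)² + 3111831)*(-3970923 + (-9 + 36*4605316)) = (2704 + 3111831)*(-3970923 + (-9 + 165791376)) = 3114535*(-3970923 + 165791367) = 3114535*161820444 = 503995436553540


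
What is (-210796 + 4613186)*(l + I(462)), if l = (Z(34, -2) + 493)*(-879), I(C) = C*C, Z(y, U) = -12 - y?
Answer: -790092530910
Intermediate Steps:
I(C) = C**2
l = -392913 (l = ((-12 - 1*34) + 493)*(-879) = ((-12 - 34) + 493)*(-879) = (-46 + 493)*(-879) = 447*(-879) = -392913)
(-210796 + 4613186)*(l + I(462)) = (-210796 + 4613186)*(-392913 + 462**2) = 4402390*(-392913 + 213444) = 4402390*(-179469) = -790092530910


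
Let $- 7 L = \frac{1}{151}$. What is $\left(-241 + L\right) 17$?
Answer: $- \frac{4330546}{1057} \approx -4097.0$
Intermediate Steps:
$L = - \frac{1}{1057}$ ($L = - \frac{1}{7 \cdot 151} = \left(- \frac{1}{7}\right) \frac{1}{151} = - \frac{1}{1057} \approx -0.00094607$)
$\left(-241 + L\right) 17 = \left(-241 - \frac{1}{1057}\right) 17 = \left(- \frac{254738}{1057}\right) 17 = - \frac{4330546}{1057}$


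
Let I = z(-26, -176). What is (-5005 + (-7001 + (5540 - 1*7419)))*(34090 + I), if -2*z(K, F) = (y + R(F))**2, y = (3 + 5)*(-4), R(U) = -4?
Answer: -464342170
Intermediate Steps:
y = -32 (y = 8*(-4) = -32)
z(K, F) = -648 (z(K, F) = -(-32 - 4)**2/2 = -1/2*(-36)**2 = -1/2*1296 = -648)
I = -648
(-5005 + (-7001 + (5540 - 1*7419)))*(34090 + I) = (-5005 + (-7001 + (5540 - 1*7419)))*(34090 - 648) = (-5005 + (-7001 + (5540 - 7419)))*33442 = (-5005 + (-7001 - 1879))*33442 = (-5005 - 8880)*33442 = -13885*33442 = -464342170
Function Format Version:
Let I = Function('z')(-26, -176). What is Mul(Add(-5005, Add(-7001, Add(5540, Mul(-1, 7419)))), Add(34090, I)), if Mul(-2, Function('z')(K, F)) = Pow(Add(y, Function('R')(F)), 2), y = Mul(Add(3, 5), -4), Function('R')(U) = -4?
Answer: -464342170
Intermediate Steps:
y = -32 (y = Mul(8, -4) = -32)
Function('z')(K, F) = -648 (Function('z')(K, F) = Mul(Rational(-1, 2), Pow(Add(-32, -4), 2)) = Mul(Rational(-1, 2), Pow(-36, 2)) = Mul(Rational(-1, 2), 1296) = -648)
I = -648
Mul(Add(-5005, Add(-7001, Add(5540, Mul(-1, 7419)))), Add(34090, I)) = Mul(Add(-5005, Add(-7001, Add(5540, Mul(-1, 7419)))), Add(34090, -648)) = Mul(Add(-5005, Add(-7001, Add(5540, -7419))), 33442) = Mul(Add(-5005, Add(-7001, -1879)), 33442) = Mul(Add(-5005, -8880), 33442) = Mul(-13885, 33442) = -464342170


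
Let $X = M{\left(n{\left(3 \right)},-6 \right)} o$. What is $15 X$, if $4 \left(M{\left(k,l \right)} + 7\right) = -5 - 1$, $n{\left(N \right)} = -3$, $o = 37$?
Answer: $- \frac{9435}{2} \approx -4717.5$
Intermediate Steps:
$M{\left(k,l \right)} = - \frac{17}{2}$ ($M{\left(k,l \right)} = -7 + \frac{-5 - 1}{4} = -7 + \frac{1}{4} \left(-6\right) = -7 - \frac{3}{2} = - \frac{17}{2}$)
$X = - \frac{629}{2}$ ($X = \left(- \frac{17}{2}\right) 37 = - \frac{629}{2} \approx -314.5$)
$15 X = 15 \left(- \frac{629}{2}\right) = - \frac{9435}{2}$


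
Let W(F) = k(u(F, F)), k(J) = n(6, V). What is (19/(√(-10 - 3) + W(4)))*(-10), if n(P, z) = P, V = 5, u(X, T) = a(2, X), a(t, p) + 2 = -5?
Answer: -1140/49 + 190*I*√13/49 ≈ -23.265 + 13.981*I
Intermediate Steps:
a(t, p) = -7 (a(t, p) = -2 - 5 = -7)
u(X, T) = -7
k(J) = 6
W(F) = 6
(19/(√(-10 - 3) + W(4)))*(-10) = (19/(√(-10 - 3) + 6))*(-10) = (19/(√(-13) + 6))*(-10) = (19/(I*√13 + 6))*(-10) = (19/(6 + I*√13))*(-10) = -190/(6 + I*√13)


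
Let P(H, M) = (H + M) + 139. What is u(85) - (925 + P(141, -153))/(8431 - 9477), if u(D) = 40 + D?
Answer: 65901/523 ≈ 126.01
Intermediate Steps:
P(H, M) = 139 + H + M
u(85) - (925 + P(141, -153))/(8431 - 9477) = (40 + 85) - (925 + (139 + 141 - 153))/(8431 - 9477) = 125 - (925 + 127)/(-1046) = 125 - 1052*(-1)/1046 = 125 - 1*(-526/523) = 125 + 526/523 = 65901/523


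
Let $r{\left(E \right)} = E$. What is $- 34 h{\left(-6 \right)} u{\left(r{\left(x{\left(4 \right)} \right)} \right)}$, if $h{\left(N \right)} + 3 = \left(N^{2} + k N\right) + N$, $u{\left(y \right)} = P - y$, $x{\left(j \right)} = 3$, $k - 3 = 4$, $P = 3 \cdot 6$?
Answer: $7650$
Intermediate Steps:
$P = 18$
$k = 7$ ($k = 3 + 4 = 7$)
$u{\left(y \right)} = 18 - y$
$h{\left(N \right)} = -3 + N^{2} + 8 N$ ($h{\left(N \right)} = -3 + \left(\left(N^{2} + 7 N\right) + N\right) = -3 + \left(N^{2} + 8 N\right) = -3 + N^{2} + 8 N$)
$- 34 h{\left(-6 \right)} u{\left(r{\left(x{\left(4 \right)} \right)} \right)} = - 34 \left(-3 + \left(-6\right)^{2} + 8 \left(-6\right)\right) \left(18 - 3\right) = - 34 \left(-3 + 36 - 48\right) \left(18 - 3\right) = \left(-34\right) \left(-15\right) 15 = 510 \cdot 15 = 7650$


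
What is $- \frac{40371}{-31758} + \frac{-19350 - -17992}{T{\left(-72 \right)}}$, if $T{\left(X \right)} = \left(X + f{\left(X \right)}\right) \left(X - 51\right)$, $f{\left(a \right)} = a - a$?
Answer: $\frac{26199851}{23437404} \approx 1.1179$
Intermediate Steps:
$f{\left(a \right)} = 0$
$T{\left(X \right)} = X \left(-51 + X\right)$ ($T{\left(X \right)} = \left(X + 0\right) \left(X - 51\right) = X \left(-51 + X\right)$)
$- \frac{40371}{-31758} + \frac{-19350 - -17992}{T{\left(-72 \right)}} = - \frac{40371}{-31758} + \frac{-19350 - -17992}{\left(-72\right) \left(-51 - 72\right)} = \left(-40371\right) \left(- \frac{1}{31758}\right) + \frac{-19350 + 17992}{\left(-72\right) \left(-123\right)} = \frac{13457}{10586} - \frac{1358}{8856} = \frac{13457}{10586} - \frac{679}{4428} = \frac{26199851}{23437404}$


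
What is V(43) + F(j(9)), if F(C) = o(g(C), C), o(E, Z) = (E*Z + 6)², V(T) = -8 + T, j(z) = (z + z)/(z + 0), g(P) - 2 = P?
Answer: 231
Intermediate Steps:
g(P) = 2 + P
j(z) = 2 (j(z) = (2*z)/z = 2)
o(E, Z) = (6 + E*Z)²
F(C) = (6 + C*(2 + C))² (F(C) = (6 + (2 + C)*C)² = (6 + C*(2 + C))²)
V(43) + F(j(9)) = (-8 + 43) + (6 + 2*(2 + 2))² = 35 + (6 + 2*4)² = 35 + (6 + 8)² = 35 + 14² = 35 + 196 = 231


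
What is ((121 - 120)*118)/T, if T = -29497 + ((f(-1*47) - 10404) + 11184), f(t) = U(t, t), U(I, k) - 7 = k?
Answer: -118/28757 ≈ -0.0041033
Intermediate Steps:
U(I, k) = 7 + k
f(t) = 7 + t
T = -28757 (T = -29497 + (((7 - 1*47) - 10404) + 11184) = -29497 + (((7 - 47) - 10404) + 11184) = -29497 + ((-40 - 10404) + 11184) = -29497 + (-10444 + 11184) = -29497 + 740 = -28757)
((121 - 120)*118)/T = ((121 - 120)*118)/(-28757) = (1*118)*(-1/28757) = 118*(-1/28757) = -118/28757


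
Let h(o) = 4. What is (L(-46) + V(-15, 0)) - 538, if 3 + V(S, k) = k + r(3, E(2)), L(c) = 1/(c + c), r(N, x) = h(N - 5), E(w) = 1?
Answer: -49405/92 ≈ -537.01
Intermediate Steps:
r(N, x) = 4
L(c) = 1/(2*c)
V(S, k) = 1 + k (V(S, k) = -3 + (k + 4) = -3 + (4 + k) = 1 + k)
(L(-46) + V(-15, 0)) - 538 = ((½)/(-46) + (1 + 0)) - 538 = ((½)*(-1/46) + 1) - 538 = (-1/92 + 1) - 538 = 91/92 - 538 = -49405/92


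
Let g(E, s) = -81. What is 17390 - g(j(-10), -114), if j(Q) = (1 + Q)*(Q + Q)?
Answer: 17471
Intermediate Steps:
j(Q) = 2*Q*(1 + Q) (j(Q) = (1 + Q)*(2*Q) = 2*Q*(1 + Q))
17390 - g(j(-10), -114) = 17390 - 1*(-81) = 17390 + 81 = 17471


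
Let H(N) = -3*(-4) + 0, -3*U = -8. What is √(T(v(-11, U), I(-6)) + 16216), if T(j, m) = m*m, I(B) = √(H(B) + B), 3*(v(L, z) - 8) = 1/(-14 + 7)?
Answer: √16222 ≈ 127.37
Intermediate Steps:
U = 8/3 (U = -⅓*(-8) = 8/3 ≈ 2.6667)
H(N) = 12 (H(N) = 12 + 0 = 12)
v(L, z) = 167/21 (v(L, z) = 8 + 1/(3*(-14 + 7)) = 8 + (⅓)/(-7) = 8 + (⅓)*(-⅐) = 8 - 1/21 = 167/21)
I(B) = √(12 + B)
T(j, m) = m²
√(T(v(-11, U), I(-6)) + 16216) = √((√(12 - 6))² + 16216) = √((√6)² + 16216) = √(6 + 16216) = √16222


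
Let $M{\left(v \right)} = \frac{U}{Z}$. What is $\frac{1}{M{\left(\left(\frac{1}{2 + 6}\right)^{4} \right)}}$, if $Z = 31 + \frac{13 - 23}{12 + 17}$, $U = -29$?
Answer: $- \frac{889}{841} \approx -1.0571$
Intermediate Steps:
$Z = \frac{889}{29}$ ($Z = 31 - \frac{10}{29} = \frac{889}{29} \approx 30.655$)
$M{\left(v \right)} = - \frac{841}{889}$ ($M{\left(v \right)} = - \frac{29}{\frac{889}{29}} = \left(-29\right) \frac{29}{889} = - \frac{841}{889}$)
$\frac{1}{M{\left(\left(\frac{1}{2 + 6}\right)^{4} \right)}} = \frac{1}{- \frac{841}{889}} = - \frac{889}{841}$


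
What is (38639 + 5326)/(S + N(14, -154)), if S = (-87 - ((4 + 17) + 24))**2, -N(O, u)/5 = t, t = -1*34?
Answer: 43965/17594 ≈ 2.4989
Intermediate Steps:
t = -34
N(O, u) = 170 (N(O, u) = -5*(-34) = 170)
S = 17424 (S = (-87 - (21 + 24))**2 = (-87 - 1*45)**2 = (-87 - 45)**2 = (-132)**2 = 17424)
(38639 + 5326)/(S + N(14, -154)) = (38639 + 5326)/(17424 + 170) = 43965/17594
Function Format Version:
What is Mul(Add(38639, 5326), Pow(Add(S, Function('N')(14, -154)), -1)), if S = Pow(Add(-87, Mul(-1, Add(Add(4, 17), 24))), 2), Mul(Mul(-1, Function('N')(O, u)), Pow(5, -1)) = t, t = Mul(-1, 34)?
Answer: Rational(43965, 17594) ≈ 2.4989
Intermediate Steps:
t = -34
Function('N')(O, u) = 170 (Function('N')(O, u) = Mul(-5, -34) = 170)
S = 17424 (S = Pow(Add(-87, Mul(-1, Add(21, 24))), 2) = Pow(Add(-87, Mul(-1, 45)), 2) = Pow(Add(-87, -45), 2) = Pow(-132, 2) = 17424)
Mul(Add(38639, 5326), Pow(Add(S, Function('N')(14, -154)), -1)) = Mul(Add(38639, 5326), Pow(Add(17424, 170), -1)) = Mul(43965, Pow(17594, -1)) = Mul(43965, Rational(1, 17594)) = Rational(43965, 17594)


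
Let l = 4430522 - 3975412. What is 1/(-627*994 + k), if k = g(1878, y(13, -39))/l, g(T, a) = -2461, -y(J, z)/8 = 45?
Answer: -455110/283641848641 ≈ -1.6045e-6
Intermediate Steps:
y(J, z) = -360 (y(J, z) = -8*45 = -360)
l = 455110
k = -2461/455110 ≈ -0.0054075
1/(-627*994 + k) = 1/(-627*994 - 2461/455110) = 1/(-623238 - 2461/455110) = 1/(-283641848641/455110) = -455110/283641848641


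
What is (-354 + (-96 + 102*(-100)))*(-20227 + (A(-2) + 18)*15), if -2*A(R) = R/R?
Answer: 212621925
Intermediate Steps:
A(R) = -½ (A(R) = -R/(2*R) = -½*1 = -½)
(-354 + (-96 + 102*(-100)))*(-20227 + (A(-2) + 18)*15) = (-354 + (-96 + 102*(-100)))*(-20227 + (-½ + 18)*15) = (-354 + (-96 - 10200))*(-20227 + (35/2)*15) = (-354 - 10296)*(-20227 + 525/2) = -10650*(-39929/2) = 212621925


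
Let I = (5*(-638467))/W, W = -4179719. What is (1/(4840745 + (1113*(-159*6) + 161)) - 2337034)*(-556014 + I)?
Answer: 2932162601468141633926155/2256513255968 ≈ 1.2994e+12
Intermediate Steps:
I = 3192335/4179719 (I = (5*(-638467))/(-4179719) = -3192335*(-1/4179719) = 3192335/4179719 ≈ 0.76377)
(1/(4840745 + (1113*(-159*6) + 161)) - 2337034)*(-556014 + I) = (1/(4840745 + (1113*(-159*6) + 161)) - 2337034)*(-556014 + 3192335/4179719) = (1/(4840745 + (1113*(-954) + 161)) - 2337034)*(-2323979087731/4179719) = (1/(4840745 + (-1061802 + 161)) - 2337034)*(-2323979087731/4179719) = (1/(4840745 - 1061641) - 2337034)*(-2323979087731/4179719) = (1/3779104 - 2337034)*(-2323979087731/4179719) = -8831894537535/3779104*(-2323979087731/4179719) = 2932162601468141633926155/2256513255968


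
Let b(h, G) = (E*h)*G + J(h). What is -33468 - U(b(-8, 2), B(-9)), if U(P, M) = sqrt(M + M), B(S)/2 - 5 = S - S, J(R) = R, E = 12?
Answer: -33468 - 2*sqrt(5) ≈ -33473.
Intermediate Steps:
B(S) = 10 (B(S) = 10 + 2*(S - S) = 10 + 2*0 = 10 + 0 = 10)
b(h, G) = h + 12*G*h (b(h, G) = (12*h)*G + h = 12*G*h + h = h + 12*G*h)
U(P, M) = sqrt(2)*sqrt(M) (U(P, M) = sqrt(2*M) = sqrt(2)*sqrt(M))
-33468 - U(b(-8, 2), B(-9)) = -33468 - sqrt(2)*sqrt(10) = -33468 - 2*sqrt(5)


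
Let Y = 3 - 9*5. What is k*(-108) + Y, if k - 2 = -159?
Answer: 16914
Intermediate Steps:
k = -157 (k = 2 - 159 = -157)
Y = -42 (Y = 3 - 45 = -42)
k*(-108) + Y = -157*(-108) - 42 = 16956 - 42 = 16914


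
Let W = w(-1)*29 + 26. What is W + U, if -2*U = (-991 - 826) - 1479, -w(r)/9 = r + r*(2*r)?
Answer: 1413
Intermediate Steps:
w(r) = -18*r² - 9*r (w(r) = -9*(r + r*(2*r)) = -9*(r + 2*r²) = -18*r² - 9*r)
W = -235 (W = -9*(-1)*(1 + 2*(-1))*29 + 26 = -9*(-1)*(1 - 2)*29 + 26 = -9*(-1)*(-1)*29 + 26 = -9*29 + 26 = -261 + 26 = -235)
U = 1648 (U = -((-991 - 826) - 1479)/2 = -(-1817 - 1479)/2 = -½*(-3296) = 1648)
W + U = -235 + 1648 = 1413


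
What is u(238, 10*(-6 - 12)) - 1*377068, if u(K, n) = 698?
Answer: -376370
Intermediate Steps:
u(238, 10*(-6 - 12)) - 1*377068 = 698 - 1*377068 = 698 - 377068 = -376370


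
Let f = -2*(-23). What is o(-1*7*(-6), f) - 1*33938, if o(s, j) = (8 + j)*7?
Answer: -33560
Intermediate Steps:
f = 46
o(s, j) = 56 + 7*j
o(-1*7*(-6), f) - 1*33938 = (56 + 7*46) - 1*33938 = (56 + 322) - 33938 = 378 - 33938 = -33560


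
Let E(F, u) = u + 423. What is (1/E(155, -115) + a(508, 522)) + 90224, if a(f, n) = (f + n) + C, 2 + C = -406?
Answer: 27980569/308 ≈ 90846.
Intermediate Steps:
C = -408 (C = -2 - 406 = -408)
E(F, u) = 423 + u
a(f, n) = -408 + f + n (a(f, n) = (f + n) - 408 = -408 + f + n)
(1/E(155, -115) + a(508, 522)) + 90224 = (1/(423 - 115) + (-408 + 508 + 522)) + 90224 = (1/308 + 622) + 90224 = 191577/308 + 90224 = 27980569/308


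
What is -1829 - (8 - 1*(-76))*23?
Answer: -3761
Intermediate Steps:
-1829 - (8 - 1*(-76))*23 = -1829 - (8 + 76)*23 = -1829 - 84*23 = -1829 - 1*1932 = -1829 - 1932 = -3761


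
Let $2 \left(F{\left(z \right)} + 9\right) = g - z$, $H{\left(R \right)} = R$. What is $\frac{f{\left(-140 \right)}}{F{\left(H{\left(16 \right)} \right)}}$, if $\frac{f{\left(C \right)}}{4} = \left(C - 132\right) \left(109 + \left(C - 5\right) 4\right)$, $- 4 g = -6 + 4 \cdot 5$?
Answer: $- \frac{683264}{25} \approx -27331.0$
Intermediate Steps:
$g = - \frac{7}{2}$ ($g = - \frac{-6 + 4 \cdot 5}{4} = - \frac{-6 + 20}{4} = \left(- \frac{1}{4}\right) 14 = - \frac{7}{2} \approx -3.5$)
$F{\left(z \right)} = - \frac{43}{4} - \frac{z}{2}$ ($F{\left(z \right)} = -9 + \frac{- \frac{7}{2} - z}{2} = -9 - \left(\frac{7}{4} + \frac{z}{2}\right) = - \frac{43}{4} - \frac{z}{2}$)
$f{\left(C \right)} = 4 \left(-132 + C\right) \left(89 + 4 C\right)$ ($f{\left(C \right)} = 4 \left(C - 132\right) \left(109 + \left(C - 5\right) 4\right) = 4 \left(-132 + C\right) \left(109 + \left(-5 + C\right) 4\right) = 4 \left(-132 + C\right) \left(109 + \left(-20 + 4 C\right)\right) = 4 \left(-132 + C\right) \left(89 + 4 C\right)$)
$\frac{f{\left(-140 \right)}}{F{\left(H{\left(16 \right)} \right)}} = \frac{-46992 - -245840 + 16 \left(-140\right)^{2}}{- \frac{43}{4} - 8} = \frac{-46992 + 245840 + 16 \cdot 19600}{- \frac{43}{4} - 8} = \frac{-46992 + 245840 + 313600}{- \frac{75}{4}} = 512448 \left(- \frac{4}{75}\right) = - \frac{683264}{25}$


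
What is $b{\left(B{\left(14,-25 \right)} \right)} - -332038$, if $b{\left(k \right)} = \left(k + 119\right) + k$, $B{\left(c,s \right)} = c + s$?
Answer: $332135$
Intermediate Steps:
$b{\left(k \right)} = 119 + 2 k$ ($b{\left(k \right)} = \left(119 + k\right) + k = 119 + 2 k$)
$b{\left(B{\left(14,-25 \right)} \right)} - -332038 = \left(119 + 2 \left(14 - 25\right)\right) - -332038 = \left(119 + 2 \left(-11\right)\right) + 332038 = \left(119 - 22\right) + 332038 = 97 + 332038 = 332135$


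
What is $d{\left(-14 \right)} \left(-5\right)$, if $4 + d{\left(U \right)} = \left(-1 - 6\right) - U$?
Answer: $-15$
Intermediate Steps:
$d{\left(U \right)} = -11 - U$ ($d{\left(U \right)} = -4 - \left(7 + U\right) = -11 - U$)
$d{\left(-14 \right)} \left(-5\right) = \left(-11 - -14\right) \left(-5\right) = \left(-11 + 14\right) \left(-5\right) = 3 \left(-5\right) = -15$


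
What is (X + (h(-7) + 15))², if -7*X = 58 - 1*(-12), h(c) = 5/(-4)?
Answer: 225/16 ≈ 14.063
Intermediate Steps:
h(c) = -5/4 (h(c) = 5*(-¼) = -5/4)
X = -10 (X = -(58 - 1*(-12))/7 = -(58 + 12)/7 = -⅐*70 = -10)
(X + (h(-7) + 15))² = (-10 + (-5/4 + 15))² = (-10 + 55/4)² = (15/4)² = 225/16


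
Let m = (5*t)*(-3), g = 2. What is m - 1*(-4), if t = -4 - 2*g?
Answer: 124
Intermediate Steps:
t = -8 (t = -4 - 2*2 = -4 - 4 = -8)
m = 120 (m = (5*(-8))*(-3) = -40*(-3) = 120)
m - 1*(-4) = 120 - 1*(-4) = 120 + 4 = 124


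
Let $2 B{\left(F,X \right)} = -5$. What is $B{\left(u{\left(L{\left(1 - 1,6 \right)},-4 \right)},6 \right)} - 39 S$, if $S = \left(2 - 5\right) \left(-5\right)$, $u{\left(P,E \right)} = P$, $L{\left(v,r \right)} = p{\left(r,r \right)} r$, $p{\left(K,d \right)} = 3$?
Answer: $- \frac{1175}{2} \approx -587.5$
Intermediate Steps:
$L{\left(v,r \right)} = 3 r$
$B{\left(F,X \right)} = - \frac{5}{2}$ ($B{\left(F,X \right)} = \frac{1}{2} \left(-5\right) = - \frac{5}{2}$)
$S = 15$ ($S = \left(-3\right) \left(-5\right) = 15$)
$B{\left(u{\left(L{\left(1 - 1,6 \right)},-4 \right)},6 \right)} - 39 S = - \frac{5}{2} - 585 = - \frac{1175}{2}$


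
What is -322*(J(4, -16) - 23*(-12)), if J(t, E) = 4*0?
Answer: -88872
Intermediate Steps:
J(t, E) = 0
-322*(J(4, -16) - 23*(-12)) = -322*(0 - 23*(-12)) = -322*(0 + 276) = -322*276 = -88872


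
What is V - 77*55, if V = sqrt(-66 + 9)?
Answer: -4235 + I*sqrt(57) ≈ -4235.0 + 7.5498*I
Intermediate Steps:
V = I*sqrt(57) (V = sqrt(-57) = I*sqrt(57) ≈ 7.5498*I)
V - 77*55 = I*sqrt(57) - 77*55 = I*sqrt(57) - 4235 = -4235 + I*sqrt(57)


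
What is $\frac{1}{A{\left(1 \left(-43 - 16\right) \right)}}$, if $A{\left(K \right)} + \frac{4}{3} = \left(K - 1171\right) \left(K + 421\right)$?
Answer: $- \frac{3}{1335784} \approx -2.2459 \cdot 10^{-6}$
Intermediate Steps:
$A{\left(K \right)} = - \frac{4}{3} + \left(-1171 + K\right) \left(421 + K\right)$ ($A{\left(K \right)} = - \frac{4}{3} + \left(K - 1171\right) \left(K + 421\right) = - \frac{4}{3} + \left(-1171 + K\right) \left(421 + K\right)$)
$\frac{1}{A{\left(1 \left(-43 - 16\right) \right)}} = \frac{1}{- \frac{1478977}{3} + \left(1 \left(-43 - 16\right)\right)^{2} - 750 \cdot 1 \left(-43 - 16\right)} = \frac{1}{- \frac{1478977}{3} + \left(1 \left(-59\right)\right)^{2} - 750 \cdot 1 \left(-59\right)} = \frac{1}{- \frac{1478977}{3} + \left(-59\right)^{2} - -44250} = \frac{1}{- \frac{1478977}{3} + 3481 + 44250} = \frac{1}{- \frac{1335784}{3}} = - \frac{3}{1335784}$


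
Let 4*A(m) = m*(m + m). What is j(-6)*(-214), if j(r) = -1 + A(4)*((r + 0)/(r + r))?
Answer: -642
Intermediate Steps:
A(m) = m²/2 (A(m) = (m*(m + m))/4 = (m*(2*m))/4 = (2*m²)/4 = m²/2)
j(r) = 3 (j(r) = -1 + ((½)*4²)*((r + 0)/(r + r)) = -1 + ((½)*16)*(r/((2*r))) = -1 + 8*(r*(1/(2*r))) = -1 + 8*(½) = -1 + 4 = 3)
j(-6)*(-214) = 3*(-214) = -642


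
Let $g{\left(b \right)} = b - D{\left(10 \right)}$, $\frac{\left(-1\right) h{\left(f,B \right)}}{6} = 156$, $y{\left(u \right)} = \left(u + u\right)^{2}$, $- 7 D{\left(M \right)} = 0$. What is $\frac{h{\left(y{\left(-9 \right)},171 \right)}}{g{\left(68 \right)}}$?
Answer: $- \frac{234}{17} \approx -13.765$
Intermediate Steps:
$D{\left(M \right)} = 0$ ($D{\left(M \right)} = \left(- \frac{1}{7}\right) 0 = 0$)
$y{\left(u \right)} = 4 u^{2}$ ($y{\left(u \right)} = \left(2 u\right)^{2} = 4 u^{2}$)
$h{\left(f,B \right)} = -936$ ($h{\left(f,B \right)} = \left(-6\right) 156 = -936$)
$g{\left(b \right)} = b$ ($g{\left(b \right)} = b - 0 = b + 0 = b$)
$\frac{h{\left(y{\left(-9 \right)},171 \right)}}{g{\left(68 \right)}} = - \frac{936}{68} = \left(-936\right) \frac{1}{68} = - \frac{234}{17}$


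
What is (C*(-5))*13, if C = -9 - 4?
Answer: 845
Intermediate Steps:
C = -13
(C*(-5))*13 = -13*(-5)*13 = 65*13 = 845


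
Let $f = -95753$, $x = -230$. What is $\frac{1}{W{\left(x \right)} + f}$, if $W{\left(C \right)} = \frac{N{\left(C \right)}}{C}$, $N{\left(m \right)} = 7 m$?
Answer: $- \frac{1}{95746} \approx -1.0444 \cdot 10^{-5}$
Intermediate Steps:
$W{\left(C \right)} = 7$ ($W{\left(C \right)} = \frac{7 C}{C} = 7$)
$\frac{1}{W{\left(x \right)} + f} = \frac{1}{7 - 95753} = \frac{1}{-95746} = - \frac{1}{95746}$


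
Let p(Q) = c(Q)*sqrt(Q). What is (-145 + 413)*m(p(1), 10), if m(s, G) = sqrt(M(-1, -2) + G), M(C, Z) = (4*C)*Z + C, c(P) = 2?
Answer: 268*sqrt(17) ≈ 1105.0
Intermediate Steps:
M(C, Z) = C + 4*C*Z (M(C, Z) = 4*C*Z + C = C + 4*C*Z)
p(Q) = 2*sqrt(Q)
m(s, G) = sqrt(7 + G) (m(s, G) = sqrt(-(1 + 4*(-2)) + G) = sqrt(-(1 - 8) + G) = sqrt(-1*(-7) + G) = sqrt(7 + G))
(-145 + 413)*m(p(1), 10) = (-145 + 413)*sqrt(7 + 10) = 268*sqrt(17)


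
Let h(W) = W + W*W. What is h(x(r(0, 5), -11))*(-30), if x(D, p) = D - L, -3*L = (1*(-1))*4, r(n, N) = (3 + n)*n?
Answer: -40/3 ≈ -13.333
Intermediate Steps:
r(n, N) = n*(3 + n)
L = 4/3 (L = -1*(-1)*4/3 = -(-1)*4/3 = -⅓*(-4) = 4/3 ≈ 1.3333)
x(D, p) = -4/3 + D (x(D, p) = D - 1*4/3 = D - 4/3 = -4/3 + D)
h(W) = W + W²
h(x(r(0, 5), -11))*(-30) = ((-4/3 + 0*(3 + 0))*(1 + (-4/3 + 0*(3 + 0))))*(-30) = ((-4/3 + 0*3)*(1 + (-4/3 + 0*3)))*(-30) = ((-4/3 + 0)*(1 + (-4/3 + 0)))*(-30) = -4*(1 - 4/3)/3*(-30) = -4/3*(-⅓)*(-30) = (4/9)*(-30) = -40/3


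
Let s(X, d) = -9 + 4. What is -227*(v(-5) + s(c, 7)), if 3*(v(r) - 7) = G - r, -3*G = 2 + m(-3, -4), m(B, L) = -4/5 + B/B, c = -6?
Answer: -34958/45 ≈ -776.84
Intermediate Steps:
m(B, L) = 1/5 (m(B, L) = -4*1/5 + 1 = -4/5 + 1 = 1/5)
G = -11/15 (G = -(2 + 1/5)/3 = -1/3*11/5 = -11/15 ≈ -0.73333)
v(r) = 304/45 - r/3 (v(r) = 7 + (-11/15 - r)/3 = 7 + (-11/45 - r/3) = 304/45 - r/3)
s(X, d) = -5
-227*(v(-5) + s(c, 7)) = -227*((304/45 - 1/3*(-5)) - 5) = -227*((304/45 + 5/3) - 5) = -227*(379/45 - 5) = -227*154/45 = -34958/45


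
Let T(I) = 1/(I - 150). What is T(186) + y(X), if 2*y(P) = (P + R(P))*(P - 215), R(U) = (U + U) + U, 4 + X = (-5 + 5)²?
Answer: 63073/36 ≈ 1752.0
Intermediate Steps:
X = -4 (X = -4 + (-5 + 5)² = -4 + 0² = -4 + 0 = -4)
R(U) = 3*U (R(U) = 2*U + U = 3*U)
y(P) = 2*P*(-215 + P) (y(P) = ((P + 3*P)*(P - 215))/2 = ((4*P)*(-215 + P))/2 = (4*P*(-215 + P))/2 = 2*P*(-215 + P))
T(I) = 1/(-150 + I)
T(186) + y(X) = 1/(-150 + 186) + 2*(-4)*(-215 - 4) = 1/36 + 2*(-4)*(-219) = 1/36 + 1752 = 63073/36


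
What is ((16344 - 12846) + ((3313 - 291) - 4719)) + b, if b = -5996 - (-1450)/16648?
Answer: -34918455/8324 ≈ -4194.9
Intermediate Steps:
b = -49909979/8324 (b = -5996 - (-1450)/16648 = -5996 - 1*(-725/8324) = -5996 + 725/8324 = -49909979/8324 ≈ -5995.9)
((16344 - 12846) + ((3313 - 291) - 4719)) + b = ((16344 - 12846) + ((3313 - 291) - 4719)) - 49909979/8324 = (3498 + (3022 - 4719)) - 49909979/8324 = (3498 - 1697) - 49909979/8324 = 1801 - 49909979/8324 = -34918455/8324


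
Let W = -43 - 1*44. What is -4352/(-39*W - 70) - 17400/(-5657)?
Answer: 33200936/18798211 ≈ 1.7662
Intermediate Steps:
W = -87 (W = -43 - 44 = -87)
-4352/(-39*W - 70) - 17400/(-5657) = -4352/(-39*(-87) - 70) - 17400/(-5657) = -4352/(3393 - 70) - 17400*(-1/5657) = -4352/3323 + 17400/5657 = 33200936/18798211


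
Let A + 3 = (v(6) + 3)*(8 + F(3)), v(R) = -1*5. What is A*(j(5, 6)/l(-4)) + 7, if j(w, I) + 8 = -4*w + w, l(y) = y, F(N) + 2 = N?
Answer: -455/4 ≈ -113.75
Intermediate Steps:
F(N) = -2 + N
j(w, I) = -8 - 3*w (j(w, I) = -8 + (-4*w + w) = -8 - 3*w)
v(R) = -5
A = -21 (A = -3 + (-5 + 3)*(8 + (-2 + 3)) = -3 - 2*(8 + 1) = -3 - 2*9 = -3 - 18 = -21)
A*(j(5, 6)/l(-4)) + 7 = -21*(-8 - 3*5)/(-4) + 7 = -21*(-8 - 15)*(-1)/4 + 7 = -(-483)*(-1)/4 + 7 = -21*23/4 + 7 = -483/4 + 7 = -455/4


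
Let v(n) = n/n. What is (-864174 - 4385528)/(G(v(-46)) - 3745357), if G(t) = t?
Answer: 2624851/1872678 ≈ 1.4017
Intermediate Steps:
v(n) = 1
(-864174 - 4385528)/(G(v(-46)) - 3745357) = (-864174 - 4385528)/(1 - 3745357) = -5249702/(-3745356) = -5249702*(-1/3745356) = 2624851/1872678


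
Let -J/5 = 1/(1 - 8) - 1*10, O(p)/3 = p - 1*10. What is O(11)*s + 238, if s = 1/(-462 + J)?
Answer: 685181/2879 ≈ 237.99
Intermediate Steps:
O(p) = -30 + 3*p (O(p) = 3*(p - 1*10) = 3*(p - 10) = 3*(-10 + p) = -30 + 3*p)
J = 355/7 (J = -5*(1/(1 - 8) - 1*10) = -5*(1/(-7) - 10) = -5*(-1/7 - 10) = -5*(-71/7) = 355/7 ≈ 50.714)
s = -7/2879 (s = 1/(-462 + 355/7) = 1/(-2879/7) = -7/2879 ≈ -0.0024314)
O(11)*s + 238 = (-30 + 3*11)*(-7/2879) + 238 = (-30 + 33)*(-7/2879) + 238 = 3*(-7/2879) + 238 = -21/2879 + 238 = 685181/2879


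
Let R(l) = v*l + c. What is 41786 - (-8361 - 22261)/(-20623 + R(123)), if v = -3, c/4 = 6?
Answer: 438069113/10484 ≈ 41785.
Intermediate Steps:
c = 24 (c = 4*6 = 24)
R(l) = 24 - 3*l (R(l) = -3*l + 24 = 24 - 3*l)
41786 - (-8361 - 22261)/(-20623 + R(123)) = 41786 - (-8361 - 22261)/(-20623 + (24 - 3*123)) = 41786 - (-30622)/(-20623 + (24 - 369)) = 41786 - (-30622)/(-20623 - 345) = 41786 - (-30622)/(-20968) = 41786 - (-30622)*(-1)/20968 = 41786 - 1*15311/10484 = 41786 - 15311/10484 = 438069113/10484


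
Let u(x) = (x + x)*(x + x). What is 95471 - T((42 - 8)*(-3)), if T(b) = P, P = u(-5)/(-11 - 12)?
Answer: 2195933/23 ≈ 95475.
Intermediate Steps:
u(x) = 4*x**2 (u(x) = (2*x)*(2*x) = 4*x**2)
P = -100/23 (P = (4*(-5)**2)/(-11 - 12) = (4*25)/(-23) = -1/23*100 = -100/23 ≈ -4.3478)
T(b) = -100/23
95471 - T((42 - 8)*(-3)) = 95471 - 1*(-100/23) = 95471 + 100/23 = 2195933/23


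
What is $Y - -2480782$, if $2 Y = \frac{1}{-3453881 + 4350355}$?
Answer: $\frac{4447913125337}{1792948} \approx 2.4808 \cdot 10^{6}$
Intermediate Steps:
$Y = \frac{1}{1792948}$ ($Y = \frac{1}{2 \left(-3453881 + 4350355\right)} = \frac{1}{2 \cdot 896474} = \frac{1}{2} \cdot \frac{1}{896474} = \frac{1}{1792948} \approx 5.5774 \cdot 10^{-7}$)
$Y - -2480782 = \frac{1}{1792948} - -2480782 = \frac{1}{1792948} + 2480782 = \frac{4447913125337}{1792948}$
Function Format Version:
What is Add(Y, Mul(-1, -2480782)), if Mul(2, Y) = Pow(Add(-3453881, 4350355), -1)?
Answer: Rational(4447913125337, 1792948) ≈ 2.4808e+6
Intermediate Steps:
Y = Rational(1, 1792948) (Y = Mul(Rational(1, 2), Pow(Add(-3453881, 4350355), -1)) = Mul(Rational(1, 2), Pow(896474, -1)) = Mul(Rational(1, 2), Rational(1, 896474)) = Rational(1, 1792948) ≈ 5.5774e-7)
Add(Y, Mul(-1, -2480782)) = Add(Rational(1, 1792948), Mul(-1, -2480782)) = Add(Rational(1, 1792948), 2480782) = Rational(4447913125337, 1792948)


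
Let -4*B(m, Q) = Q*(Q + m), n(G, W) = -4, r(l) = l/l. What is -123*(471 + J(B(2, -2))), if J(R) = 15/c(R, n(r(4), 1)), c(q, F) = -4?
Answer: -229887/4 ≈ -57472.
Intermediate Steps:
r(l) = 1
B(m, Q) = -Q*(Q + m)/4
J(R) = -15/4 (J(R) = 15/(-4) = 15*(-¼) = -15/4)
-123*(471 + J(B(2, -2))) = -123*(471 - 15/4) = -123*1869/4 = -229887/4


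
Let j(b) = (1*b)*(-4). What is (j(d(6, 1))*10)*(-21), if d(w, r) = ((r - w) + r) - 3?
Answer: -5880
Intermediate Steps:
d(w, r) = -3 - w + 2*r (d(w, r) = (-w + 2*r) - 3 = -3 - w + 2*r)
j(b) = -4*b (j(b) = b*(-4) = -4*b)
(j(d(6, 1))*10)*(-21) = (-4*(-3 - 1*6 + 2*1)*10)*(-21) = (-4*(-3 - 6 + 2)*10)*(-21) = (-4*(-7)*10)*(-21) = (28*10)*(-21) = 280*(-21) = -5880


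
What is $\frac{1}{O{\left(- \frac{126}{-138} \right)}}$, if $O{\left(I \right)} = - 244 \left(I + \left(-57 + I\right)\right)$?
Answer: $\frac{23}{309636} \approx 7.4281 \cdot 10^{-5}$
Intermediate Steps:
$O{\left(I \right)} = 13908 - 488 I$ ($O{\left(I \right)} = - 244 \left(-57 + 2 I\right) = 13908 - 488 I$)
$\frac{1}{O{\left(- \frac{126}{-138} \right)}} = \frac{1}{13908 - 488 \left(- \frac{126}{-138}\right)} = \frac{1}{13908 - 488 \left(\left(-126\right) \left(- \frac{1}{138}\right)\right)} = \frac{1}{13908 - \frac{10248}{23}} = \frac{1}{\frac{309636}{23}} = \frac{23}{309636}$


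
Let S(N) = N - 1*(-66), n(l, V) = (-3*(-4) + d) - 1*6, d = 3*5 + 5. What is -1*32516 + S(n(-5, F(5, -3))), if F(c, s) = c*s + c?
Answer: -32424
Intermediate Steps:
d = 20 (d = 15 + 5 = 20)
F(c, s) = c + c*s
n(l, V) = 26 (n(l, V) = (-3*(-4) + 20) - 1*6 = (12 + 20) - 6 = 32 - 6 = 26)
S(N) = 66 + N (S(N) = N + 66 = 66 + N)
-1*32516 + S(n(-5, F(5, -3))) = -1*32516 + (66 + 26) = -32516 + 92 = -32424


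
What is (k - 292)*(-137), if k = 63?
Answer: 31373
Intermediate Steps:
(k - 292)*(-137) = (63 - 292)*(-137) = -229*(-137) = 31373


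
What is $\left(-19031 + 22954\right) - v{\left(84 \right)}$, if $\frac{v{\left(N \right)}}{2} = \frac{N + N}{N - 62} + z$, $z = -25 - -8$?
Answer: $\frac{43359}{11} \approx 3941.7$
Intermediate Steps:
$z = -17$ ($z = -25 + 8 = -17$)
$v{\left(N \right)} = -34 + \frac{4 N}{-62 + N}$ ($v{\left(N \right)} = 2 \left(\frac{N + N}{N - 62} - 17\right) = 2 \left(\frac{2 N}{-62 + N} - 17\right) = 2 \left(-17 + \frac{2 N}{-62 + N}\right) = -34 + \frac{4 N}{-62 + N}$)
$\left(-19031 + 22954\right) - v{\left(84 \right)} = \left(-19031 + 22954\right) - \frac{2 \left(1054 - 1260\right)}{-62 + 84} = 3923 - \frac{2 \left(1054 - 1260\right)}{22} = 3923 - 2 \cdot \frac{1}{22} \left(-206\right) = 3923 - - \frac{206}{11} = 3923 + \frac{206}{11} = \frac{43359}{11}$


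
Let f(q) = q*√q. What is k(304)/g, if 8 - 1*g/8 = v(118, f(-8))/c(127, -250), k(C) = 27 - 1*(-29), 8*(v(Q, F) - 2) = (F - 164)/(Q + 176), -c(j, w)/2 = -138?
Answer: 491201579568/560882471531 - 1514688*I*√2/560882471531 ≈ 0.87577 - 3.8191e-6*I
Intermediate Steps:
c(j, w) = 276 (c(j, w) = -2*(-138) = 276)
f(q) = q^(3/2)
v(Q, F) = 2 + (-164 + F)/(8*(176 + Q)) (v(Q, F) = 2 + ((F - 164)/(Q + 176))/8 = 2 + ((-164 + F)/(176 + Q))/8 = 2 + (-164 + F)/(8*(176 + Q)))
k(C) = 56 (k(C) = 27 + 29 = 56)
g = 1297169/20286 + 2*I*√2/10143 (g = 64 - 8*(2652 + (-8)^(3/2) + 16*118)/(8*(176 + 118))/276 = 64 - 8*(⅛)*(2652 - 16*I*√2 + 1888)/294/276 = 64 - 8*(⅛)*(1/294)*(4540 - 16*I*√2)/276 = 64 - 8*(1135/588 - I*√2/147)/276 = 64 - 8*(1135/162288 - I*√2/40572) = 64 + (-1135/20286 + 2*I*√2/10143) = 1297169/20286 + 2*I*√2/10143 ≈ 63.944 + 0.00027886*I)
k(304)/g = 56/(1297169/20286 + 2*I*√2/10143)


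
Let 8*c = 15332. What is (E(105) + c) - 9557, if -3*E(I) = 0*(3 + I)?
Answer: -15281/2 ≈ -7640.5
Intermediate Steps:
c = 3833/2 (c = (⅛)*15332 = 3833/2 ≈ 1916.5)
E(I) = 0 (E(I) = -0*(3 + I) = -⅓*0 = 0)
(E(105) + c) - 9557 = (0 + 3833/2) - 9557 = 3833/2 - 9557 = -15281/2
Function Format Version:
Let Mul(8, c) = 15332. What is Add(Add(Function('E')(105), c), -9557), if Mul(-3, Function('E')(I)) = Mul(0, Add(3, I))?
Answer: Rational(-15281, 2) ≈ -7640.5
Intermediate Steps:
c = Rational(3833, 2) (c = Mul(Rational(1, 8), 15332) = Rational(3833, 2) ≈ 1916.5)
Function('E')(I) = 0 (Function('E')(I) = Mul(Rational(-1, 3), Mul(0, Add(3, I))) = Mul(Rational(-1, 3), 0) = 0)
Add(Add(Function('E')(105), c), -9557) = Add(Add(0, Rational(3833, 2)), -9557) = Add(Rational(3833, 2), -9557) = Rational(-15281, 2)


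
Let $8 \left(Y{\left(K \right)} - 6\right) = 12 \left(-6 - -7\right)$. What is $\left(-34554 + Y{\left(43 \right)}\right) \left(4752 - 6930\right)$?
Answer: $75242277$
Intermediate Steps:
$Y{\left(K \right)} = \frac{15}{2}$ ($Y{\left(K \right)} = 6 + \frac{12 \left(-6 - -7\right)}{8} = 6 + \frac{12 \left(-6 + 7\right)}{8} = 6 + \frac{12 \cdot 1}{8} = 6 + \frac{1}{8} \cdot 12 = 6 + \frac{3}{2} = \frac{15}{2}$)
$\left(-34554 + Y{\left(43 \right)}\right) \left(4752 - 6930\right) = \left(-34554 + \frac{15}{2}\right) \left(4752 - 6930\right) = \left(- \frac{69093}{2}\right) \left(-2178\right) = 75242277$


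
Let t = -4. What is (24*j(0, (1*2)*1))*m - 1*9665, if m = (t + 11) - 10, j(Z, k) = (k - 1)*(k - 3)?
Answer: -9593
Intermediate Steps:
j(Z, k) = (-1 + k)*(-3 + k)
m = -3 (m = (-4 + 11) - 10 = 7 - 10 = -3)
(24*j(0, (1*2)*1))*m - 1*9665 = (24*(3 + ((1*2)*1)² - 4*1*2))*(-3) - 1*9665 = (24*(3 + (2*1)² - 8))*(-3) - 9665 = (24*(3 + 2² - 4*2))*(-3) - 9665 = (24*(3 + 4 - 8))*(-3) - 9665 = (24*(-1))*(-3) - 9665 = -24*(-3) - 9665 = 72 - 9665 = -9593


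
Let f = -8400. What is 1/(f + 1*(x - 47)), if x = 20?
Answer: -1/8427 ≈ -0.00011867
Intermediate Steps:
1/(f + 1*(x - 47)) = 1/(-8400 + 1*(20 - 47)) = 1/(-8400 + 1*(-27)) = 1/(-8400 - 27) = 1/(-8427) = -1/8427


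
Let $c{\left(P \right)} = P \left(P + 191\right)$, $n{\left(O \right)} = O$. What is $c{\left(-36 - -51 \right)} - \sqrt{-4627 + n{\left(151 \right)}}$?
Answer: $3090 - 2 i \sqrt{1119} \approx 3090.0 - 66.903 i$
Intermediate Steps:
$c{\left(P \right)} = P \left(191 + P\right)$
$c{\left(-36 - -51 \right)} - \sqrt{-4627 + n{\left(151 \right)}} = \left(-36 - -51\right) \left(191 - -15\right) - \sqrt{-4627 + 151} = \left(-36 + 51\right) \left(191 + \left(-36 + 51\right)\right) - \sqrt{-4476} = 15 \left(191 + 15\right) - 2 i \sqrt{1119} = 15 \cdot 206 - 2 i \sqrt{1119} = 3090 - 2 i \sqrt{1119}$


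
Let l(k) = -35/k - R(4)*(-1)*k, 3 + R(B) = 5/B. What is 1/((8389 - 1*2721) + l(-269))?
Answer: 1076/6605435 ≈ 0.00016290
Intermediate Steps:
R(B) = -3 + 5/B
l(k) = -35/k - 7*k/4 (l(k) = -35/k - (-3 + 5/4)*(-1)*k = -35/k - (-7/4*(-1))*k = -35/k - 7*k/4)
1/((8389 - 1*2721) + l(-269)) = 1/((8389 - 1*2721) + (-35/(-269) - 7/4*(-269))) = 1/((8389 - 2721) + (-35*(-1/269) + 1883/4)) = 1/(5668 + (35/269 + 1883/4)) = 1/(5668 + 506667/1076) = 1/(6605435/1076) = 1076/6605435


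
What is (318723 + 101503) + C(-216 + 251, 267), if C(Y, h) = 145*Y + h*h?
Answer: 496590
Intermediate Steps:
C(Y, h) = h² + 145*Y (C(Y, h) = 145*Y + h² = h² + 145*Y)
(318723 + 101503) + C(-216 + 251, 267) = (318723 + 101503) + (267² + 145*(-216 + 251)) = 420226 + (71289 + 145*35) = 420226 + (71289 + 5075) = 420226 + 76364 = 496590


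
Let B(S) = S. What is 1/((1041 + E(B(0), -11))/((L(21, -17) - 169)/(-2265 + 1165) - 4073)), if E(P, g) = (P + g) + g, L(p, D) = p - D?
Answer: -4480169/1120900 ≈ -3.9969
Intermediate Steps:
E(P, g) = P + 2*g
1/((1041 + E(B(0), -11))/((L(21, -17) - 169)/(-2265 + 1165) - 4073)) = 1/((1041 + (0 + 2*(-11)))/(((21 - 1*(-17)) - 169)/(-2265 + 1165) - 4073)) = 1/((1041 + (0 - 22))/(((21 + 17) - 169)/(-1100) - 4073)) = 1/((1041 - 22)/((38 - 169)*(-1/1100) - 4073)) = 1/(1019/(-131*(-1/1100) - 4073)) = 1/(1019/(131/1100 - 4073)) = 1/(1019/(-4480169/1100)) = 1/(1019*(-1100/4480169)) = 1/(-1120900/4480169) = -4480169/1120900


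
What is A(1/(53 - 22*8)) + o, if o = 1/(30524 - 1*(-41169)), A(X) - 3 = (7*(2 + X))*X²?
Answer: 400358227855/133411137831 ≈ 3.0009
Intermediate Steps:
A(X) = 3 + X²*(14 + 7*X) (A(X) = 3 + (7*(2 + X))*X² = 3 + (14 + 7*X)*X² = 3 + X²*(14 + 7*X))
o = 1/71693 (o = 1/(30524 + 41169) = 1/71693 ≈ 1.3948e-5)
A(1/(53 - 22*8)) + o = (3 + 7*(1/(53 - 22*8))³ + 14*(1/(53 - 22*8))²) + 1/71693 = (3 + 7*(1/(53 - 176))³ + 14*(1/(53 - 176))²) + 1/71693 = (3 + 7*(1/(-123))³ + 14*(1/(-123))²) + 1/71693 = (3 + 7*(-1/123)³ + 14*(-1/123)²) + 1/71693 = (3 + 7*(-1/1860867) + 14*(1/15129)) + 1/71693 = (3 - 7/1860867 + 14/15129) + 1/71693 = 5584316/1860867 + 1/71693 = 400358227855/133411137831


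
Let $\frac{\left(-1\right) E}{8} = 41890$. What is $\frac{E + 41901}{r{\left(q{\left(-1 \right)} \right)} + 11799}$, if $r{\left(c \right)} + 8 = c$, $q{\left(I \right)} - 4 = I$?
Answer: $- \frac{293219}{11794} \approx -24.862$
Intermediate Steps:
$E = -335120$ ($E = \left(-8\right) 41890 = -335120$)
$q{\left(I \right)} = 4 + I$
$r{\left(c \right)} = -8 + c$
$\frac{E + 41901}{r{\left(q{\left(-1 \right)} \right)} + 11799} = \frac{-335120 + 41901}{\left(-8 + \left(4 - 1\right)\right) + 11799} = - \frac{293219}{\left(-8 + 3\right) + 11799} = - \frac{293219}{-5 + 11799} = - \frac{293219}{11794}$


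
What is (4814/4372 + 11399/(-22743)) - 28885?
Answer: -1436022555043/49716198 ≈ -28884.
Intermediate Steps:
(4814/4372 + 11399/(-22743)) - 28885 = (4814*(1/4372) + 11399*(-1/22743)) - 28885 = (2407/2186 - 11399/22743) - 28885 = 29824187/49716198 - 28885 = -1436022555043/49716198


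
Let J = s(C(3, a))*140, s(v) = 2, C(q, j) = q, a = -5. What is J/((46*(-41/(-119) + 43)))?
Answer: 8330/59317 ≈ 0.14043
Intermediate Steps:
J = 280 (J = 2*140 = 280)
J/((46*(-41/(-119) + 43))) = 280/((46*(-41/(-119) + 43))) = 280/((46*(-41*(-1/119) + 43))) = 280/((46*(41/119 + 43))) = 280/((46*(5158/119))) = 280/(237268/119) = 280*(119/237268) = 8330/59317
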